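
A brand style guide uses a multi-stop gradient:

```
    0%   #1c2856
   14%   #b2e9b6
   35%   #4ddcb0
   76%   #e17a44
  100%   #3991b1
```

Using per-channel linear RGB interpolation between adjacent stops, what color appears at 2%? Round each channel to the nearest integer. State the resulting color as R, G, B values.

(49, 68, 100)

2% lies between the 0% and 14% stops, so the local fraction is t = (2 − 0)/(14 − 0) = 2/14 ≈ 0.1429.
#1c2856 → (28, 40, 86); #b2e9b6 → (178, 233, 182).
R = 28 + 0.1429 × (178 − 28) = 49.435 → 49
G = 40 + 0.1429 × (233 − 40) = 67.58 → 68
B = 86 + 0.1429 × (182 − 86) = 99.718 → 100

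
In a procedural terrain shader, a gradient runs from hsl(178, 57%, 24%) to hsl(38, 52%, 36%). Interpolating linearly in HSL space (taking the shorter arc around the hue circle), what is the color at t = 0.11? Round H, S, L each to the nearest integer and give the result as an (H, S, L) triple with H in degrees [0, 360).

(163, 56, 25)

Hue arc: Δh = 38 − 178 = -140° (|Δh| ≤ 180, already the shorter path).
H = 178 + 0.11 × (-140) = 162.6 → 163°
S = 57 + 0.11 × (52 − 57) = 56.45 → 56%
L = 24 + 0.11 × (36 − 24) = 25.32 → 25%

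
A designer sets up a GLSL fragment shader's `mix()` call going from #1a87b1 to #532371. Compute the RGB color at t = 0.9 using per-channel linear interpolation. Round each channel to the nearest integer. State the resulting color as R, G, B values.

#1a87b1 → (26, 135, 177); #532371 → (83, 35, 113).
R = 26 + 0.9 × (83 − 26) = 26 + 0.9 × 57 = 77.3 → 77
G = 135 + 0.9 × (35 − 135) = 135 + 0.9 × -100 = 45 → 45
B = 177 + 0.9 × (113 − 177) = 177 + 0.9 × -64 = 119.4 → 119

(77, 45, 119)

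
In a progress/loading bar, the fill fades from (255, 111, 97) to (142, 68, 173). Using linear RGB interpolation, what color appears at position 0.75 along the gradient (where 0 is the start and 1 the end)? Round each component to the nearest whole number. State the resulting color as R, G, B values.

(170, 79, 154)

R = 255 + 0.75 × (142 − 255) = 255 + 0.75 × -113 = 170.25 → 170
G = 111 + 0.75 × (68 − 111) = 111 + 0.75 × -43 = 78.75 → 79
B = 97 + 0.75 × (173 − 97) = 97 + 0.75 × 76 = 154 → 154
So the blended color is (170, 79, 154), about #aa4f9a.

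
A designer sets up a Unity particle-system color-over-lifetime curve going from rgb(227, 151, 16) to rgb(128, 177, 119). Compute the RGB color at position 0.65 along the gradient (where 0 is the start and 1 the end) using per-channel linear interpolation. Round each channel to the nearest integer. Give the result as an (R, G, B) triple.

R = 227 + 0.65 × (128 − 227) = 227 + 0.65 × -99 = 162.65 → 163
G = 151 + 0.65 × (177 − 151) = 151 + 0.65 × 26 = 167.9 → 168
B = 16 + 0.65 × (119 − 16) = 16 + 0.65 × 103 = 82.95 → 83

(163, 168, 83)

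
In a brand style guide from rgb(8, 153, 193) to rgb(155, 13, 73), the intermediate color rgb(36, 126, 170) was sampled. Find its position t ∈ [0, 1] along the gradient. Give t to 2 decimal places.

0.19

Invert the lerp on the R channel (largest span, 147): t = (36 − 8) / (155 − 8) = 28/147 = 0.19048.
Check on G: (126 − 153)/(13 − 153) = 0.1929 ✓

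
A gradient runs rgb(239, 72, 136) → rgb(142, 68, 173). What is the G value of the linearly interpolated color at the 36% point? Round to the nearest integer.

G = 72 + 0.36 × (68 − 72) = 70.56 → 71

71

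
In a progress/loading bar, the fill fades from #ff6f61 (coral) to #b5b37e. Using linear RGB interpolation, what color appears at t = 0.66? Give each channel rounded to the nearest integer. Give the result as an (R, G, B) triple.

(206, 156, 116)

#ff6f61 → (255, 111, 97); #b5b37e → (181, 179, 126).
R = 255 + 0.66 × (181 − 255) = 255 + 0.66 × -74 = 206.16 → 206
G = 111 + 0.66 × (179 − 111) = 111 + 0.66 × 68 = 155.88 → 156
B = 97 + 0.66 × (126 − 97) = 97 + 0.66 × 29 = 116.14 → 116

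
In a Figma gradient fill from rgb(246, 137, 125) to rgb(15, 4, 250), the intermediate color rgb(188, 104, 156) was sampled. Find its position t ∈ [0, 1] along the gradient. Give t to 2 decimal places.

0.25

Invert the lerp on the R channel (largest span, 231): t = (188 − 246) / (15 − 246) = -58/-231 = 0.25108.
Check on G: (104 − 137)/(4 − 137) = 0.2481 ✓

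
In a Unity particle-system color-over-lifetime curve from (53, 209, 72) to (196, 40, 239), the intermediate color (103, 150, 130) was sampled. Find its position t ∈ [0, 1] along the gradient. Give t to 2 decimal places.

Invert the lerp on the G channel (largest span, 169): t = (150 − 209) / (40 − 209) = -59/-169 = 0.34911.
Check on R: (103 − 53)/(196 − 53) = 0.3497 ✓

0.35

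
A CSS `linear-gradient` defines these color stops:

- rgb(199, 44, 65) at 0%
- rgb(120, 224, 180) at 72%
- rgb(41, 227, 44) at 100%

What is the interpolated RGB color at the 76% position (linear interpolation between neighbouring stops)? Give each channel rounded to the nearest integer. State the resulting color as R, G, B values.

76% lies between the 72% and 100% stops, so the local fraction is t = (76 − 72)/(100 − 72) = 4/28 ≈ 0.1429.
R = 120 + 0.1429 × (41 − 120) = 108.711 → 109
G = 224 + 0.1429 × (227 − 224) = 224.429 → 224
B = 180 + 0.1429 × (44 − 180) = 160.566 → 161

(109, 224, 161)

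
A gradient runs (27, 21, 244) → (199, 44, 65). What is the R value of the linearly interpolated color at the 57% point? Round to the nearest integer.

R = 27 + 0.57 × (199 − 27) = 125.04 → 125

125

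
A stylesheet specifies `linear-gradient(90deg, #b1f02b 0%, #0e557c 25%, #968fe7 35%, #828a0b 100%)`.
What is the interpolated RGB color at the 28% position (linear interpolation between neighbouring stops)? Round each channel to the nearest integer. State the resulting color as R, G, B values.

28% lies between the 25% and 35% stops, so the local fraction is t = (28 − 25)/(35 − 25) = 3/10 ≈ 0.3.
#0e557c → (14, 85, 124); #968fe7 → (150, 143, 231).
R = 14 + 0.3 × (150 − 14) = 54.8 → 55
G = 85 + 0.3 × (143 − 85) = 102.4 → 102
B = 124 + 0.3 × (231 − 124) = 156.1 → 156

(55, 102, 156)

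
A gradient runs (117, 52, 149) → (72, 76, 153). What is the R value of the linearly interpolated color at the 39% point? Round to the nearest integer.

R = 117 + 0.39 × (72 − 117) = 99.45 → 99

99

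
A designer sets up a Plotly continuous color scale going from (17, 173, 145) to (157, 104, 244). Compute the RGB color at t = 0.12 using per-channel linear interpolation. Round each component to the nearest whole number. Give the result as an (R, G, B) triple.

R = 17 + 0.12 × (157 − 17) = 17 + 0.12 × 140 = 33.8 → 34
G = 173 + 0.12 × (104 − 173) = 173 + 0.12 × -69 = 164.72 → 165
B = 145 + 0.12 × (244 − 145) = 145 + 0.12 × 99 = 156.88 → 157

(34, 165, 157)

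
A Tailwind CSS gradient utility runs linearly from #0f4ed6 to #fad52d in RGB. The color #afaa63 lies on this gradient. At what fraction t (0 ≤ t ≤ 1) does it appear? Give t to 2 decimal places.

Invert the lerp on the R channel (largest span, 235): t = (175 − 15) / (250 − 15) = 160/235 = 0.68085.
Check on G: (170 − 78)/(213 − 78) = 0.6815 ✓

0.68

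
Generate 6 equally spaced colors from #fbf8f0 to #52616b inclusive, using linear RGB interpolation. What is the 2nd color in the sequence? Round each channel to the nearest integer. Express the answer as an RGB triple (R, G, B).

(217, 218, 213)

With 6 swatches and endpoints inclusive, swatch 2 sits at t = (2 − 1)/(6 − 1) = 1/5 ≈ 0.2.
#fbf8f0 → (251, 248, 240); #52616b → (82, 97, 107).
R = 251 + 0.2 × (82 − 251) = 217.2 → 217
G = 248 + 0.2 × (97 − 248) = 217.8 → 218
B = 240 + 0.2 × (107 − 240) = 213.4 → 213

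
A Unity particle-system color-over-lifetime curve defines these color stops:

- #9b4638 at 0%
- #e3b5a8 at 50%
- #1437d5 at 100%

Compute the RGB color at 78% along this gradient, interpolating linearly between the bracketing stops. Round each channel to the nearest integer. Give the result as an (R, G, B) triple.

(111, 110, 193)

78% lies between the 50% and 100% stops, so the local fraction is t = (78 − 50)/(100 − 50) = 28/50 ≈ 0.56.
#e3b5a8 → (227, 181, 168); #1437d5 → (20, 55, 213).
R = 227 + 0.56 × (20 − 227) = 111.08 → 111
G = 181 + 0.56 × (55 − 181) = 110.44 → 110
B = 168 + 0.56 × (213 − 168) = 193.2 → 193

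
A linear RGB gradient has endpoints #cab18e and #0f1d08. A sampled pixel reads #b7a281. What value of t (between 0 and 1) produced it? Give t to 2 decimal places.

Invert the lerp on the R channel (largest span, 187): t = (183 − 202) / (15 − 202) = -19/-187 = 0.1016.
Check on G: (162 − 177)/(29 − 177) = 0.1014 ✓

0.10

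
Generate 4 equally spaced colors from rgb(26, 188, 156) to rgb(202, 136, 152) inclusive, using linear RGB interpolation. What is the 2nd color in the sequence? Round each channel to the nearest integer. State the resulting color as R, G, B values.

(85, 171, 155)

With 4 swatches and endpoints inclusive, swatch 2 sits at t = (2 − 1)/(4 − 1) = 1/3 ≈ 0.3333.
R = 26 + 0.3333 × (202 − 26) = 84.661 → 85
G = 188 + 0.3333 × (136 − 188) = 170.668 → 171
B = 156 + 0.3333 × (152 − 156) = 154.667 → 155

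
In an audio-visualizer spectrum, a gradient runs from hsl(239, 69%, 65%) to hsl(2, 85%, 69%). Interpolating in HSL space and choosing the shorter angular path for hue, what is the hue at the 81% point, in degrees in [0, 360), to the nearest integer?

Hue: 2 − 239 = -237°, but |-237| > 180 so the shorter arc goes the other way: Δh = -237 + 360 = 123°.
H = 239 + 0.81 × (123) = 338.63 → 339°

339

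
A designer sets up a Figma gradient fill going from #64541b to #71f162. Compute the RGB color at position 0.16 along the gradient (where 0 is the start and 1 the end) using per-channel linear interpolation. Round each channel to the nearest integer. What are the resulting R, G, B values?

(102, 109, 38)

#64541b → (100, 84, 27); #71f162 → (113, 241, 98).
R = 100 + 0.16 × (113 − 100) = 100 + 0.16 × 13 = 102.08 → 102
G = 84 + 0.16 × (241 − 84) = 84 + 0.16 × 157 = 109.12 → 109
B = 27 + 0.16 × (98 − 27) = 27 + 0.16 × 71 = 38.36 → 38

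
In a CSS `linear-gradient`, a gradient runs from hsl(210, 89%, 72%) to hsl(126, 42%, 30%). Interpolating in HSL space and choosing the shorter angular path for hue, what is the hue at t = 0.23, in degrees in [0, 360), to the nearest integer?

191

Hue arc: Δh = 126 − 210 = -84° (|Δh| ≤ 180, already the shorter path).
H = 210 + 0.23 × (-84) = 190.68 → 191°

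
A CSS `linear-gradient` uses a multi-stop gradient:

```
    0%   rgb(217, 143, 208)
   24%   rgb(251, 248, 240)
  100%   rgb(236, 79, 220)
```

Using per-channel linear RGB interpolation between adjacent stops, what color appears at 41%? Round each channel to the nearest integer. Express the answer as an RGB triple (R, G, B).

(248, 210, 236)

41% lies between the 24% and 100% stops, so the local fraction is t = (41 − 24)/(100 − 24) = 17/76 ≈ 0.2237.
R = 251 + 0.2237 × (236 − 251) = 247.644 → 248
G = 248 + 0.2237 × (79 − 248) = 210.195 → 210
B = 240 + 0.2237 × (220 − 240) = 235.526 → 236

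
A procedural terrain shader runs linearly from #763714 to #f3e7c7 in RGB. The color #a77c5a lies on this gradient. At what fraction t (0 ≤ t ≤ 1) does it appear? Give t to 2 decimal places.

0.39

Invert the lerp on the B channel (largest span, 179): t = (90 − 20) / (199 − 20) = 70/179 = 0.39106.
Check on R: (167 − 118)/(243 − 118) = 0.392 ✓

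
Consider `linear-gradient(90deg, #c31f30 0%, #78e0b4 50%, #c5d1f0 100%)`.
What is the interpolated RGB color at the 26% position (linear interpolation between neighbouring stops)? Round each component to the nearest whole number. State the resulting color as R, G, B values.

(156, 131, 117)

26% lies between the 0% and 50% stops, so the local fraction is t = (26 − 0)/(50 − 0) = 26/50 ≈ 0.52.
#c31f30 → (195, 31, 48); #78e0b4 → (120, 224, 180).
R = 195 + 0.52 × (120 − 195) = 156 → 156
G = 31 + 0.52 × (224 − 31) = 131.36 → 131
B = 48 + 0.52 × (180 − 48) = 116.64 → 117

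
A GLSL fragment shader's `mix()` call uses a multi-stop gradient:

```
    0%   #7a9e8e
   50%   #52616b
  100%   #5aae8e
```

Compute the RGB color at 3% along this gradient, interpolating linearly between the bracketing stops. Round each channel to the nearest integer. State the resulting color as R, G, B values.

3% lies between the 0% and 50% stops, so the local fraction is t = (3 − 0)/(50 − 0) = 3/50 ≈ 0.06.
#7a9e8e → (122, 158, 142); #52616b → (82, 97, 107).
R = 122 + 0.06 × (82 − 122) = 119.6 → 120
G = 158 + 0.06 × (97 − 158) = 154.34 → 154
B = 142 + 0.06 × (107 − 142) = 139.9 → 140

(120, 154, 140)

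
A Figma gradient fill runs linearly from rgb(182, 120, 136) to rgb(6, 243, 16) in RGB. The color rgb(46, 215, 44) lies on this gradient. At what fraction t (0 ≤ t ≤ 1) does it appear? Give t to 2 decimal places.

Invert the lerp on the R channel (largest span, 176): t = (46 − 182) / (6 − 182) = -136/-176 = 0.77273.
Check on G: (215 − 120)/(243 − 120) = 0.7724 ✓

0.77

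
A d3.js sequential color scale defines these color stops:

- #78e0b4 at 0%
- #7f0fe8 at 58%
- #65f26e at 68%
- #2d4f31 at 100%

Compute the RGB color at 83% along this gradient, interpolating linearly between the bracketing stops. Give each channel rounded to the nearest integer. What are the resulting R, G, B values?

(75, 166, 81)

83% lies between the 68% and 100% stops, so the local fraction is t = (83 − 68)/(100 − 68) = 15/32 ≈ 0.4688.
#65f26e → (101, 242, 110); #2d4f31 → (45, 79, 49).
R = 101 + 0.4688 × (45 − 101) = 74.747 → 75
G = 242 + 0.4688 × (79 − 242) = 165.586 → 166
B = 110 + 0.4688 × (49 − 110) = 81.403 → 81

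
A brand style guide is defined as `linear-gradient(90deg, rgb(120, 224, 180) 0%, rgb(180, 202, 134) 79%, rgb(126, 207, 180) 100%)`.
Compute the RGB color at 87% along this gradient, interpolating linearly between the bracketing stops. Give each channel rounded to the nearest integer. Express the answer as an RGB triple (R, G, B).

87% lies between the 79% and 100% stops, so the local fraction is t = (87 − 79)/(100 − 79) = 8/21 ≈ 0.381.
R = 180 + 0.381 × (126 − 180) = 159.426 → 159
G = 202 + 0.381 × (207 − 202) = 203.905 → 204
B = 134 + 0.381 × (180 − 134) = 151.526 → 152

(159, 204, 152)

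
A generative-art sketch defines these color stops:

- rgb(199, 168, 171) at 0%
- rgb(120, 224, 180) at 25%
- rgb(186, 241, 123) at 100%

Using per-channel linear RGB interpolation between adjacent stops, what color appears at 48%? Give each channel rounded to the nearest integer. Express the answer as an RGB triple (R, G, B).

48% lies between the 25% and 100% stops, so the local fraction is t = (48 − 25)/(100 − 25) = 23/75 ≈ 0.3067.
R = 120 + 0.3067 × (186 − 120) = 140.242 → 140
G = 224 + 0.3067 × (241 − 224) = 229.214 → 229
B = 180 + 0.3067 × (123 − 180) = 162.518 → 163

(140, 229, 163)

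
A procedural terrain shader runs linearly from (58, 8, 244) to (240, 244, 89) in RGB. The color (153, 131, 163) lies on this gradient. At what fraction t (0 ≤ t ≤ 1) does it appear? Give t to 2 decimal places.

Invert the lerp on the G channel (largest span, 236): t = (131 − 8) / (244 − 8) = 123/236 = 0.52119.
Check on R: (153 − 58)/(240 − 58) = 0.522 ✓

0.52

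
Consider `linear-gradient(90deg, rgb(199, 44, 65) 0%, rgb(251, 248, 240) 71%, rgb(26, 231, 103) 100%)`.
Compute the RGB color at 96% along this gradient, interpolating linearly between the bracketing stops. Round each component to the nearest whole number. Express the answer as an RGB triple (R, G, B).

(57, 233, 122)

96% lies between the 71% and 100% stops, so the local fraction is t = (96 − 71)/(100 − 71) = 25/29 ≈ 0.8621.
R = 251 + 0.8621 × (26 − 251) = 57.028 → 57
G = 248 + 0.8621 × (231 − 248) = 233.344 → 233
B = 240 + 0.8621 × (103 − 240) = 121.892 → 122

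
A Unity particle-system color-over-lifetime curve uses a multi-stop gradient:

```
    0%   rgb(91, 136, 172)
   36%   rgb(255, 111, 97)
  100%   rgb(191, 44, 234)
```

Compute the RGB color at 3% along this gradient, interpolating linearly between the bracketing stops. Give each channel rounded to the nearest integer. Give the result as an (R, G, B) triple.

3% lies between the 0% and 36% stops, so the local fraction is t = (3 − 0)/(36 − 0) = 3/36 ≈ 0.0833.
R = 91 + 0.0833 × (255 − 91) = 104.661 → 105
G = 136 + 0.0833 × (111 − 136) = 133.917 → 134
B = 172 + 0.0833 × (97 − 172) = 165.752 → 166

(105, 134, 166)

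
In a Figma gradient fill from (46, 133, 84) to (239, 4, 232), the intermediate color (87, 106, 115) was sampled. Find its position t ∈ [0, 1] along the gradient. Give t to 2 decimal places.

Invert the lerp on the R channel (largest span, 193): t = (87 − 46) / (239 − 46) = 41/193 = 0.21244.
Check on G: (106 − 133)/(4 − 133) = 0.2093 ✓

0.21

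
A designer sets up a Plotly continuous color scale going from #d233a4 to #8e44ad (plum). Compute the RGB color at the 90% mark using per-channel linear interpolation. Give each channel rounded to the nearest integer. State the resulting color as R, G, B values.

(149, 66, 172)

#d233a4 → (210, 51, 164); #8e44ad → (142, 68, 173).
90% corresponds to t = 0.9.
R = 210 + 0.9 × (142 − 210) = 210 + 0.9 × -68 = 148.8 → 149
G = 51 + 0.9 × (68 − 51) = 51 + 0.9 × 17 = 66.3 → 66
B = 164 + 0.9 × (173 − 164) = 164 + 0.9 × 9 = 172.1 → 172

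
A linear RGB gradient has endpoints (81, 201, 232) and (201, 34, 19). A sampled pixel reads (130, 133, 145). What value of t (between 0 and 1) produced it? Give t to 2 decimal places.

Invert the lerp on the B channel (largest span, 213): t = (145 − 232) / (19 − 232) = -87/-213 = 0.40845.
Check on R: (130 − 81)/(201 − 81) = 0.4083 ✓

0.41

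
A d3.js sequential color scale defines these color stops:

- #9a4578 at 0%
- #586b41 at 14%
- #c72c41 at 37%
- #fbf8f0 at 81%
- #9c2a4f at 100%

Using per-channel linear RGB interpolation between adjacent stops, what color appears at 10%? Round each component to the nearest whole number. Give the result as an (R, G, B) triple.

(107, 96, 81)

10% lies between the 0% and 14% stops, so the local fraction is t = (10 − 0)/(14 − 0) = 10/14 ≈ 0.7143.
#9a4578 → (154, 69, 120); #586b41 → (88, 107, 65).
R = 154 + 0.7143 × (88 − 154) = 106.856 → 107
G = 69 + 0.7143 × (107 − 69) = 96.143 → 96
B = 120 + 0.7143 × (65 − 120) = 80.713 → 81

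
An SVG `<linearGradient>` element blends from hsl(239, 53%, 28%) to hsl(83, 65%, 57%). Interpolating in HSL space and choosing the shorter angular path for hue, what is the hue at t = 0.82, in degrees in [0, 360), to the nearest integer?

111

Hue arc: Δh = 83 − 239 = -156° (|Δh| ≤ 180, already the shorter path).
H = 239 + 0.82 × (-156) = 111.08 → 111°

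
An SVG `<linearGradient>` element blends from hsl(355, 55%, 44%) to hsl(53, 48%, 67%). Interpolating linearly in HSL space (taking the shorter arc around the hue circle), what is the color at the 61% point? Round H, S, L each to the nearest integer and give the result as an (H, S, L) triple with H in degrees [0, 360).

Hue: 53 − 355 = -302°, but |-302| > 180 so the shorter arc goes the other way: Δh = -302 + 360 = 58°.
H = 355 + 0.61 × (58) = 390.38 → 390 → 390 mod 360 = 30°
S = 55 + 0.61 × (48 − 55) = 50.73 → 51%
L = 44 + 0.61 × (67 − 44) = 58.03 → 58%

(30, 51, 58)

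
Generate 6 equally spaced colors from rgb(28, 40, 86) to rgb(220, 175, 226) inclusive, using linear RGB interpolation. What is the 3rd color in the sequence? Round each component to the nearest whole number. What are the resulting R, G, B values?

With 6 swatches and endpoints inclusive, swatch 3 sits at t = (3 − 1)/(6 − 1) = 2/5 ≈ 0.4.
R = 28 + 0.4 × (220 − 28) = 104.8 → 105
G = 40 + 0.4 × (175 − 40) = 94 → 94
B = 86 + 0.4 × (226 − 86) = 142 → 142

(105, 94, 142)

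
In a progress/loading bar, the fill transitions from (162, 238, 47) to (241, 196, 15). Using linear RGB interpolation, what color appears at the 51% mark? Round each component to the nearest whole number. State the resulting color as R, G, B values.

51% corresponds to t = 0.51.
R = 162 + 0.51 × (241 − 162) = 162 + 0.51 × 79 = 202.29 → 202
G = 238 + 0.51 × (196 − 238) = 238 + 0.51 × -42 = 216.58 → 217
B = 47 + 0.51 × (15 − 47) = 47 + 0.51 × -32 = 30.68 → 31

(202, 217, 31)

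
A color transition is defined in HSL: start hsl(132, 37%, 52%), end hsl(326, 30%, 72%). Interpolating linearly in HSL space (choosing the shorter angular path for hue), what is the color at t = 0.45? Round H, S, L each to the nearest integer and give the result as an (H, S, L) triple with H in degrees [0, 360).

Hue: 326 − 132 = 194°, but |194| > 180 so the shorter arc goes the other way: Δh = 194 − 360 = -166°.
H = 132 + 0.45 × (-166) = 57.3 → 57°
S = 37 + 0.45 × (30 − 37) = 33.85 → 34%
L = 52 + 0.45 × (72 − 52) = 61 → 61%

(57, 34, 61)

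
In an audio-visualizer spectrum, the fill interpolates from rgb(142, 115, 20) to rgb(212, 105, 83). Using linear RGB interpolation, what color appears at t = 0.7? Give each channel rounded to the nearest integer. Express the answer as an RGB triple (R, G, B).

R = 142 + 0.7 × (212 − 142) = 142 + 0.7 × 70 = 191 → 191
G = 115 + 0.7 × (105 − 115) = 115 + 0.7 × -10 = 108 → 108
B = 20 + 0.7 × (83 − 20) = 20 + 0.7 × 63 = 64.1 → 64

(191, 108, 64)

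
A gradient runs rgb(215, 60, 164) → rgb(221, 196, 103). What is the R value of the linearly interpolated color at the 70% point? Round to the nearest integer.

R = 215 + 0.7 × (221 − 215) = 219.2 → 219

219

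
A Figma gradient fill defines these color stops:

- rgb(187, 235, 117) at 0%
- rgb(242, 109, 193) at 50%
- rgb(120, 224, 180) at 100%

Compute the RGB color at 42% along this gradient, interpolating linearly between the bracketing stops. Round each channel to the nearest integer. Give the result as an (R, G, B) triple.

42% lies between the 0% and 50% stops, so the local fraction is t = (42 − 0)/(50 − 0) = 42/50 ≈ 0.84.
R = 187 + 0.84 × (242 − 187) = 233.2 → 233
G = 235 + 0.84 × (109 − 235) = 129.16 → 129
B = 117 + 0.84 × (193 − 117) = 180.84 → 181

(233, 129, 181)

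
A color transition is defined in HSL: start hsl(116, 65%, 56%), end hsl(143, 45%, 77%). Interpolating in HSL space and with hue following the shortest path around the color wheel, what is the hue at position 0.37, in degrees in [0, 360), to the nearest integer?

Hue arc: Δh = 143 − 116 = 27° (|Δh| ≤ 180, already the shorter path).
H = 116 + 0.37 × (27) = 125.99 → 126°

126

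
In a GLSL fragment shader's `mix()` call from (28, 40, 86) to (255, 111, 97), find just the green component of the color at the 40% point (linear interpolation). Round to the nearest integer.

68

G = 40 + 0.4 × (111 − 40) = 68.4 → 68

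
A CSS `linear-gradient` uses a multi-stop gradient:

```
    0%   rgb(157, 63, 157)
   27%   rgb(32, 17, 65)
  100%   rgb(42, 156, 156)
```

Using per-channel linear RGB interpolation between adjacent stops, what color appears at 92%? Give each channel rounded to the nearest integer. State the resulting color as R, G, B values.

(41, 141, 146)

92% lies between the 27% and 100% stops, so the local fraction is t = (92 − 27)/(100 − 27) = 65/73 ≈ 0.8904.
R = 32 + 0.8904 × (42 − 32) = 40.904 → 41
G = 17 + 0.8904 × (156 − 17) = 140.766 → 141
B = 65 + 0.8904 × (156 − 65) = 146.026 → 146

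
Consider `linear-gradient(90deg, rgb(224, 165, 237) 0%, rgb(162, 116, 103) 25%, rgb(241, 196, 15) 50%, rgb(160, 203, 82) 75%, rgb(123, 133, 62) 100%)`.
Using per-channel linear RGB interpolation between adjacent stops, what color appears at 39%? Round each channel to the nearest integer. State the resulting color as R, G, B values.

(206, 161, 54)

39% lies between the 25% and 50% stops, so the local fraction is t = (39 − 25)/(50 − 25) = 14/25 ≈ 0.56.
R = 162 + 0.56 × (241 − 162) = 206.24 → 206
G = 116 + 0.56 × (196 − 116) = 160.8 → 161
B = 103 + 0.56 × (15 − 103) = 53.72 → 54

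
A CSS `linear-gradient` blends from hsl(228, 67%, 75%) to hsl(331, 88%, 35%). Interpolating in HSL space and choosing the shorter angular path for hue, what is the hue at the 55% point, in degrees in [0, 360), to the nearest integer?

285

Hue arc: Δh = 331 − 228 = 103° (|Δh| ≤ 180, already the shorter path).
H = 228 + 0.55 × (103) = 284.65 → 285°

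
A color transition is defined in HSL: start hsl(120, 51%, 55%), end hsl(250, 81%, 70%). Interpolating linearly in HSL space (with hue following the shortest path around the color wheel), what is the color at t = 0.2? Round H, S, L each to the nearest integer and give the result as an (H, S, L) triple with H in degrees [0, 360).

Hue arc: Δh = 250 − 120 = 130° (|Δh| ≤ 180, already the shorter path).
H = 120 + 0.2 × (130) = 146 → 146°
S = 51 + 0.2 × (81 − 51) = 57 → 57%
L = 55 + 0.2 × (70 − 55) = 58 → 58%

(146, 57, 58)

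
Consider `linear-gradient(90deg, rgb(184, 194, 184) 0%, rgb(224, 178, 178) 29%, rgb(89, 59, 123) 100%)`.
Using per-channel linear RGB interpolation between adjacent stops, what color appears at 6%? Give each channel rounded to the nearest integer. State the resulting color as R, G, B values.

6% lies between the 0% and 29% stops, so the local fraction is t = (6 − 0)/(29 − 0) = 6/29 ≈ 0.2069.
R = 184 + 0.2069 × (224 − 184) = 192.276 → 192
G = 194 + 0.2069 × (178 − 194) = 190.69 → 191
B = 184 + 0.2069 × (178 − 184) = 182.759 → 183

(192, 191, 183)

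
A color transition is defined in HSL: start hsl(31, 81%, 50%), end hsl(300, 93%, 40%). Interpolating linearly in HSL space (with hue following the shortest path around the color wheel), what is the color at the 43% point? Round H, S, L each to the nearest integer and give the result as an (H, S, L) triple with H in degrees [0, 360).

(352, 86, 46)

Hue: 300 − 31 = 269°, but |269| > 180 so the shorter arc goes the other way: Δh = 269 − 360 = -91°.
H = 31 + 0.43 × (-91) = -8.13 → -8 → -8 mod 360 = 352°
S = 81 + 0.43 × (93 − 81) = 86.16 → 86%
L = 50 + 0.43 × (40 − 50) = 45.7 → 46%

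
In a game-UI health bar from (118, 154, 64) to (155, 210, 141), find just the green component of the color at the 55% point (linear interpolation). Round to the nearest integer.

185

G = 154 + 0.55 × (210 − 154) = 184.8 → 185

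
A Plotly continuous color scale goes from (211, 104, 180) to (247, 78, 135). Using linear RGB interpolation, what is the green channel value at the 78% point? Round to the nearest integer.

G = 104 + 0.78 × (78 − 104) = 83.72 → 84

84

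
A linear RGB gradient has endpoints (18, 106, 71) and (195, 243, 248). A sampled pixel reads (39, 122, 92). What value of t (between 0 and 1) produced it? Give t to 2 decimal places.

0.12

Invert the lerp on the R channel (largest span, 177): t = (39 − 18) / (195 − 18) = 21/177 = 0.11864.
Check on G: (122 − 106)/(243 − 106) = 0.1168 ✓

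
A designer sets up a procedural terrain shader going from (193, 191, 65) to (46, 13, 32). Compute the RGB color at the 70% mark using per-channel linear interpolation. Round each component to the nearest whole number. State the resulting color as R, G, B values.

70% corresponds to t = 0.7.
R = 193 + 0.7 × (46 − 193) = 193 + 0.7 × -147 = 90.1 → 90
G = 191 + 0.7 × (13 − 191) = 191 + 0.7 × -178 = 66.4 → 66
B = 65 + 0.7 × (32 − 65) = 65 + 0.7 × -33 = 41.9 → 42

(90, 66, 42)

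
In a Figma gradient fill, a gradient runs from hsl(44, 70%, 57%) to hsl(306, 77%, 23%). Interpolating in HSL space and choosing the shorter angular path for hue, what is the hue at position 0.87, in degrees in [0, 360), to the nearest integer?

319

Hue: 306 − 44 = 262°, but |262| > 180 so the shorter arc goes the other way: Δh = 262 − 360 = -98°.
H = 44 + 0.87 × (-98) = -41.26 → -41 → -41 mod 360 = 319°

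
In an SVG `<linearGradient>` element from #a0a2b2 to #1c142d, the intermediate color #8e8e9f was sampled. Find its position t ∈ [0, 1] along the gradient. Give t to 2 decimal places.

0.14

Invert the lerp on the G channel (largest span, 142): t = (142 − 162) / (20 − 162) = -20/-142 = 0.14085.
Check on R: (142 − 160)/(28 − 160) = 0.1364 ✓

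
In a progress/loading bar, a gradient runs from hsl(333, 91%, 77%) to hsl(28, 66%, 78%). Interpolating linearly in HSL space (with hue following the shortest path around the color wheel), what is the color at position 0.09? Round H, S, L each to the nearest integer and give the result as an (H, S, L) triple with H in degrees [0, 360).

(338, 89, 77)

Hue: 28 − 333 = -305°, but |-305| > 180 so the shorter arc goes the other way: Δh = -305 + 360 = 55°.
H = 333 + 0.09 × (55) = 337.95 → 338°
S = 91 + 0.09 × (66 − 91) = 88.75 → 89%
L = 77 + 0.09 × (78 − 77) = 77.09 → 77%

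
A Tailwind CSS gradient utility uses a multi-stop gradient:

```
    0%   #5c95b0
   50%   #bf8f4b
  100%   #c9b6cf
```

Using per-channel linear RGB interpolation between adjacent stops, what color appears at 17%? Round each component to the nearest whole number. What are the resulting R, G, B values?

17% lies between the 0% and 50% stops, so the local fraction is t = (17 − 0)/(50 − 0) = 17/50 ≈ 0.34.
#5c95b0 → (92, 149, 176); #bf8f4b → (191, 143, 75).
R = 92 + 0.34 × (191 − 92) = 125.66 → 126
G = 149 + 0.34 × (143 − 149) = 146.96 → 147
B = 176 + 0.34 × (75 − 176) = 141.66 → 142

(126, 147, 142)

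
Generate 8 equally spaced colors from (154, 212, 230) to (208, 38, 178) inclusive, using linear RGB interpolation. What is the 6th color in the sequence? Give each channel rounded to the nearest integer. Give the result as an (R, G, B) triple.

With 8 swatches and endpoints inclusive, swatch 6 sits at t = (6 − 1)/(8 − 1) = 5/7 ≈ 0.7143.
R = 154 + 0.7143 × (208 − 154) = 192.572 → 193
G = 212 + 0.7143 × (38 − 212) = 87.712 → 88
B = 230 + 0.7143 × (178 − 230) = 192.856 → 193

(193, 88, 193)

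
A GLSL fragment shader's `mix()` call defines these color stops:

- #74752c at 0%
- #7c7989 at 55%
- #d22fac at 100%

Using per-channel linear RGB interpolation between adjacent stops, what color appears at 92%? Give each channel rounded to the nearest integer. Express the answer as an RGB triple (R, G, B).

(195, 60, 166)

92% lies between the 55% and 100% stops, so the local fraction is t = (92 − 55)/(100 − 55) = 37/45 ≈ 0.8222.
#7c7989 → (124, 121, 137); #d22fac → (210, 47, 172).
R = 124 + 0.8222 × (210 − 124) = 194.709 → 195
G = 121 + 0.8222 × (47 − 121) = 60.157 → 60
B = 137 + 0.8222 × (172 − 137) = 165.777 → 166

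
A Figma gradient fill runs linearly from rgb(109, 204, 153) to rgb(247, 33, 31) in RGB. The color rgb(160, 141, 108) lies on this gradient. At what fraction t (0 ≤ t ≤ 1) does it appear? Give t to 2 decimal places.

Invert the lerp on the G channel (largest span, 171): t = (141 − 204) / (33 − 204) = -63/-171 = 0.36842.
Check on R: (160 − 109)/(247 − 109) = 0.3696 ✓

0.37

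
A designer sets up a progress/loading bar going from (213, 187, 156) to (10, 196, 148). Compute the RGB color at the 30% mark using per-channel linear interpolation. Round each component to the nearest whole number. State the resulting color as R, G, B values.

30% corresponds to t = 0.3.
R = 213 + 0.3 × (10 − 213) = 213 + 0.3 × -203 = 152.1 → 152
G = 187 + 0.3 × (196 − 187) = 187 + 0.3 × 9 = 189.7 → 190
B = 156 + 0.3 × (148 − 156) = 156 + 0.3 × -8 = 153.6 → 154
So the blended color is (152, 190, 154), about #98be9a.

(152, 190, 154)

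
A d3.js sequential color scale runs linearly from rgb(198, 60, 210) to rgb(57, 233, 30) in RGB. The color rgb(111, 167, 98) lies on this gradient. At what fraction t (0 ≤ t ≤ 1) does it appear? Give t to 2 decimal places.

Invert the lerp on the B channel (largest span, 180): t = (98 − 210) / (30 − 210) = -112/-180 = 0.62222.
Check on R: (111 − 198)/(57 − 198) = 0.617 ✓

0.62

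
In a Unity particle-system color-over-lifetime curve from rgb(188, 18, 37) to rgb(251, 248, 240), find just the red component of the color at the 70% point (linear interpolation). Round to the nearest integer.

R = 188 + 0.7 × (251 − 188) = 232.1 → 232

232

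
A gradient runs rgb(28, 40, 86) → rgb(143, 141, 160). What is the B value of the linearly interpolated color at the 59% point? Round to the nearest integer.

130

B = 86 + 0.59 × (160 − 86) = 129.66 → 130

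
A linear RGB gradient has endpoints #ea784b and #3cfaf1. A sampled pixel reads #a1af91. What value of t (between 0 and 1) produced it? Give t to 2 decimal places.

0.42

Invert the lerp on the R channel (largest span, 174): t = (161 − 234) / (60 − 234) = -73/-174 = 0.41954.
Check on G: (175 − 120)/(250 − 120) = 0.4231 ✓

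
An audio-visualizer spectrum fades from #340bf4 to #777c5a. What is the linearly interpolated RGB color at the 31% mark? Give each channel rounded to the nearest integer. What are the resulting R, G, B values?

(73, 46, 196)

#340bf4 → (52, 11, 244); #777c5a → (119, 124, 90).
31% corresponds to t = 0.31.
R = 52 + 0.31 × (119 − 52) = 52 + 0.31 × 67 = 72.77 → 73
G = 11 + 0.31 × (124 − 11) = 11 + 0.31 × 113 = 46.03 → 46
B = 244 + 0.31 × (90 − 244) = 244 + 0.31 × -154 = 196.26 → 196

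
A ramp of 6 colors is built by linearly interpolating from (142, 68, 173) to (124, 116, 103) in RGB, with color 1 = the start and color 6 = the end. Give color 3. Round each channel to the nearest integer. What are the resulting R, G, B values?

(135, 87, 145)

With 6 swatches and endpoints inclusive, swatch 3 sits at t = (3 − 1)/(6 − 1) = 2/5 ≈ 0.4.
R = 142 + 0.4 × (124 − 142) = 134.8 → 135
G = 68 + 0.4 × (116 − 68) = 87.2 → 87
B = 173 + 0.4 × (103 − 173) = 145 → 145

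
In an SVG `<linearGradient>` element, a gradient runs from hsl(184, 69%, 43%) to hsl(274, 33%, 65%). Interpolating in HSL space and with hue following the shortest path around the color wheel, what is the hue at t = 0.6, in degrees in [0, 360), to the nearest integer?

238

Hue arc: Δh = 274 − 184 = 90° (|Δh| ≤ 180, already the shorter path).
H = 184 + 0.6 × (90) = 238 → 238°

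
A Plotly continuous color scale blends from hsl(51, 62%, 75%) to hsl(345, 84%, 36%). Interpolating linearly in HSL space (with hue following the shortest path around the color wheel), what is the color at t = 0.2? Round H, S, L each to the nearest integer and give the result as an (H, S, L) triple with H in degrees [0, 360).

(38, 66, 67)

Hue: 345 − 51 = 294°, but |294| > 180 so the shorter arc goes the other way: Δh = 294 − 360 = -66°.
H = 51 + 0.2 × (-66) = 37.8 → 38°
S = 62 + 0.2 × (84 − 62) = 66.4 → 66%
L = 75 + 0.2 × (36 − 75) = 67.2 → 67%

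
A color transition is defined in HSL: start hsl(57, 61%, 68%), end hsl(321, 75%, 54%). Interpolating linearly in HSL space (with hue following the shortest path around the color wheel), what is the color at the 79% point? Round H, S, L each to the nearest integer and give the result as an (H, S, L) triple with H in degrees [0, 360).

(341, 72, 57)

Hue: 321 − 57 = 264°, but |264| > 180 so the shorter arc goes the other way: Δh = 264 − 360 = -96°.
H = 57 + 0.79 × (-96) = -18.84 → -19 → -19 mod 360 = 341°
S = 61 + 0.79 × (75 − 61) = 72.06 → 72%
L = 68 + 0.79 × (54 − 68) = 56.94 → 57%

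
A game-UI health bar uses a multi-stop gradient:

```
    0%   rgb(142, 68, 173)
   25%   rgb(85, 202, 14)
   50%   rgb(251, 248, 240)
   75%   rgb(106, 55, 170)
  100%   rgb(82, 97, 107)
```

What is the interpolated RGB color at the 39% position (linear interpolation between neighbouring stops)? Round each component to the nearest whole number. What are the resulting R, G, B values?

39% lies between the 25% and 50% stops, so the local fraction is t = (39 − 25)/(50 − 25) = 14/25 ≈ 0.56.
R = 85 + 0.56 × (251 − 85) = 177.96 → 178
G = 202 + 0.56 × (248 − 202) = 227.76 → 228
B = 14 + 0.56 × (240 − 14) = 140.56 → 141

(178, 228, 141)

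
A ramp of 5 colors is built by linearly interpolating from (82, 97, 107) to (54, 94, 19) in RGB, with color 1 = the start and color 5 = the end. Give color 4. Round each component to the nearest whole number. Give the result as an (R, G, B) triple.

(61, 95, 41)

With 5 swatches and endpoints inclusive, swatch 4 sits at t = (4 − 1)/(5 − 1) = 3/4 ≈ 0.75.
R = 82 + 0.75 × (54 − 82) = 61 → 61
G = 97 + 0.75 × (94 − 97) = 94.75 → 95
B = 107 + 0.75 × (19 − 107) = 41 → 41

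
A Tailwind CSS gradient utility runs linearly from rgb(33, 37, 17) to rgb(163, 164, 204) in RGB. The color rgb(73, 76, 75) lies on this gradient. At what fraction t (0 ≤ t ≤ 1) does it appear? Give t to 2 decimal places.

0.31

Invert the lerp on the B channel (largest span, 187): t = (75 − 17) / (204 − 17) = 58/187 = 0.31016.
Check on R: (73 − 33)/(163 − 33) = 0.3077 ✓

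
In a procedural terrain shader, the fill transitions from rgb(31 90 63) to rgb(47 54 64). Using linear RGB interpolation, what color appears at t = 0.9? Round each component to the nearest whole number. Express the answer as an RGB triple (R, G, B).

(45, 58, 64)

R = 31 + 0.9 × (47 − 31) = 31 + 0.9 × 16 = 45.4 → 45
G = 90 + 0.9 × (54 − 90) = 90 + 0.9 × -36 = 57.6 → 58
B = 63 + 0.9 × (64 − 63) = 63 + 0.9 × 1 = 63.9 → 64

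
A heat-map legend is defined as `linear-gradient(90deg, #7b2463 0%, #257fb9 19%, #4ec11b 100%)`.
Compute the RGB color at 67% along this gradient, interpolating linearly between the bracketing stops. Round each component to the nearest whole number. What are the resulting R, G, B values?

(61, 166, 91)

67% lies between the 19% and 100% stops, so the local fraction is t = (67 − 19)/(100 − 19) = 48/81 ≈ 0.5926.
#257fb9 → (37, 127, 185); #4ec11b → (78, 193, 27).
R = 37 + 0.5926 × (78 − 37) = 61.297 → 61
G = 127 + 0.5926 × (193 − 127) = 166.112 → 166
B = 185 + 0.5926 × (27 − 185) = 91.369 → 91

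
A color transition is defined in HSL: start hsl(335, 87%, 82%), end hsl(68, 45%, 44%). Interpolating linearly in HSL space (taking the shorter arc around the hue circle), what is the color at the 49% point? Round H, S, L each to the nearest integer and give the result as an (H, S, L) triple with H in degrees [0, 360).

Hue: 68 − 335 = -267°, but |-267| > 180 so the shorter arc goes the other way: Δh = -267 + 360 = 93°.
H = 335 + 0.49 × (93) = 380.57 → 381 → 381 mod 360 = 21°
S = 87 + 0.49 × (45 − 87) = 66.42 → 66%
L = 82 + 0.49 × (44 − 82) = 63.38 → 63%

(21, 66, 63)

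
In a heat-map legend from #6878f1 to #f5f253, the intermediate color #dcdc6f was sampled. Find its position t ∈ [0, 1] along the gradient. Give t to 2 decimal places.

0.82

Invert the lerp on the B channel (largest span, 158): t = (111 − 241) / (83 − 241) = -130/-158 = 0.82278.
Check on R: (220 − 104)/(245 − 104) = 0.8227 ✓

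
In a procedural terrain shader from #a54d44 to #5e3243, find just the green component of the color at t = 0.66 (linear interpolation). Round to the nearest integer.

59

G₁ = 77 (from #a54d44), G₂ = 50 (from #5e3243).
G = 77 + 0.66 × (50 − 77) = 59.18 → 59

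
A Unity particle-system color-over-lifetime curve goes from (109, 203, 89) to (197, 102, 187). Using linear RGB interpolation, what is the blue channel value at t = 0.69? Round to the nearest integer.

157

B = 89 + 0.69 × (187 − 89) = 156.62 → 157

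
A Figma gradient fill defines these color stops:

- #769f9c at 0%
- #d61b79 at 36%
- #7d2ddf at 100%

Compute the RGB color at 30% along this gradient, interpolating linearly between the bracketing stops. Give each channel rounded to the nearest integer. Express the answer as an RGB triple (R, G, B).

(198, 49, 127)

30% lies between the 0% and 36% stops, so the local fraction is t = (30 − 0)/(36 − 0) = 30/36 ≈ 0.8333.
#769f9c → (118, 159, 156); #d61b79 → (214, 27, 121).
R = 118 + 0.8333 × (214 − 118) = 197.997 → 198
G = 159 + 0.8333 × (27 − 159) = 49.004 → 49
B = 156 + 0.8333 × (121 − 156) = 126.834 → 127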